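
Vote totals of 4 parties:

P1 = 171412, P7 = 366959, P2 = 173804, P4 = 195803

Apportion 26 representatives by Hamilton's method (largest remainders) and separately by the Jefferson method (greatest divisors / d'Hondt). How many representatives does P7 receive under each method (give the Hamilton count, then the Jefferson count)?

10 and 11

Hamilton: P1 5, P7 10, P2 5, P4 6.
Jefferson: P1 5, P7 11, P2 5, P4 5.
P7 gets 10 under Hamilton and 11 under Jefferson.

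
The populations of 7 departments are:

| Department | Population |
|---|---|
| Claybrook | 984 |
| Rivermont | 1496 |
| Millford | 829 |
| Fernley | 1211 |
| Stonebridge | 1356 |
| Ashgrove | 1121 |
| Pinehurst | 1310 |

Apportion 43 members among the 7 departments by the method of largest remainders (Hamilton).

Standard divisor: 8307 ÷ 43 ≈ 193.186.
Standard quotas: Claybrook 5.094, Rivermont 7.744, Millford 4.291, Fernley 6.269, Stonebridge 7.019, Ashgrove 5.803, Pinehurst 6.781.
Lower quotas: Claybrook 5, Rivermont 7, Millford 4, Fernley 6, Stonebridge 7, Ashgrove 5, Pinehurst 6 (sum 40, leaving 3 seats).
Remainders in descending order: Ashgrove 0.803, Pinehurst 0.781, Rivermont 0.744, Millford 0.291, Fernley 0.269, Claybrook 0.094, Stonebridge 0.019.
Largest remainders: Ashgrove, Pinehurst, Rivermont receive the extra seats.

Claybrook 5, Rivermont 8, Millford 4, Fernley 6, Stonebridge 7, Ashgrove 6, Pinehurst 7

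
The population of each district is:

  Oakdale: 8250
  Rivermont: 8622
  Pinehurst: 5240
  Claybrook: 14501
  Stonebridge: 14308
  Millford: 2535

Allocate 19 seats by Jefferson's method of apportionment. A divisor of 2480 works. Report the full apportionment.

With modified divisor 2480: modified quotas Oakdale 3.327, Rivermont 3.477, Pinehurst 2.113, Claybrook 5.847, Stonebridge 5.769, Millford 1.022.
Rounding down: Oakdale 3, Rivermont 3, Pinehurst 2, Claybrook 5, Stonebridge 5, Millford 1 (total 19).

Oakdale 3, Rivermont 3, Pinehurst 2, Claybrook 5, Stonebridge 5, Millford 1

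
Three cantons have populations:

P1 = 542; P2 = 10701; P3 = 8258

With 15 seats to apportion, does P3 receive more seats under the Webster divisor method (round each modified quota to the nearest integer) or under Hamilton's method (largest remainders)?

Webster

Webster: P1 0, P2 8, P3 7.
Hamilton: P1 1, P2 8, P3 6.
P3 gets 7 under Webster and 6 under Hamilton.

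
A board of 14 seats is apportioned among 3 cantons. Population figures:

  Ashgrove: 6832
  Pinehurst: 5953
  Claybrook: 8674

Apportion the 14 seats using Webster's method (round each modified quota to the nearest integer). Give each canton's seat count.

Ashgrove 4; Pinehurst 4; Claybrook 6

Standard divisor 21459/14 ≈ 1532.786; standard quotas: Ashgrove 4.457, Pinehurst 3.884, Claybrook 5.659.
Rounding to the nearest integer gives Ashgrove 4, Pinehurst 4, Claybrook 6 — total 14, matching the house size, so no adjustment is needed.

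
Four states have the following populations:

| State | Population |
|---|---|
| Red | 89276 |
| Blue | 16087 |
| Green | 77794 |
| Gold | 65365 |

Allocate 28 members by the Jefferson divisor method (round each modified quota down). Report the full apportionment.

Red: 10; Blue: 1; Green: 9; Gold: 8

Standard divisor 248522/28 ≈ 8875.786; standard quotas: Red 10.058, Blue 1.812, Green 8.765, Gold 7.364.
Rounding down gives 10, 1, 8, 7 = 26 seats, so the divisor must be adjusted.
With modified divisor 8140: modified quotas Red 10.968, Blue 1.976, Green 9.557, Gold 8.030.
Rounding down: Red 10, Blue 1, Green 9, Gold 8 (total 28).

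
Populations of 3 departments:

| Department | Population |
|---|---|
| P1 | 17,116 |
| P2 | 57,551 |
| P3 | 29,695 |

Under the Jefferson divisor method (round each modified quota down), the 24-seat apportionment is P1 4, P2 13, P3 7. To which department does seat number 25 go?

Priority for the next seat is population ÷ (current seats + 1).
Priorities: P1 3423.200, P2 4110.786, P3 3711.875.
Highest priority: P2.

P2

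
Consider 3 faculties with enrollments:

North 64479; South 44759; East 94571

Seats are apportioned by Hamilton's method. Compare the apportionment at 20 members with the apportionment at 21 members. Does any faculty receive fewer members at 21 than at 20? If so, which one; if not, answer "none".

South

At 20 seats: North 6, South 5, East 9.
At 21 seats: North 7, South 4, East 10.
South drops from 5 to 4.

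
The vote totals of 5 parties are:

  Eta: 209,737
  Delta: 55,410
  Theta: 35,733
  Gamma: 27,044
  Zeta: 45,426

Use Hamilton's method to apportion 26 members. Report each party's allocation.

The standard divisor is 373350/26 ≈ 14359.615.
Standard quotas: Eta 14.6060, Delta 3.8587, Theta 2.4884, Gamma 1.8833, Zeta 3.1635.
Lower quotas: Eta 14, Delta 3, Theta 2, Gamma 1, Zeta 3 (sum 23, leaving 3 seats).
Remainders in descending order: Gamma 0.8833, Delta 0.8587, Eta 0.6060, Theta 0.4884, Zeta 0.1635.
The surplus seats go to Gamma, Delta, Eta.

Eta 15, Delta 4, Theta 2, Gamma 2, Zeta 3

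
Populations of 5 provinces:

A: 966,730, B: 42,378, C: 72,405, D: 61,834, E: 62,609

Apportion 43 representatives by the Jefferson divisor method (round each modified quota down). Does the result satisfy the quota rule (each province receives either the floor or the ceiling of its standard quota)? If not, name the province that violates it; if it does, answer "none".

Standard quotas: A 34.470, B 1.511, C 2.582, D 2.205, E 2.232.
Jefferson allocation: A 36, B 1, C 2, D 2, E 2.
A has quota 34.470 (lower 34, upper 35) but receives 36 — outside the quota interval.

A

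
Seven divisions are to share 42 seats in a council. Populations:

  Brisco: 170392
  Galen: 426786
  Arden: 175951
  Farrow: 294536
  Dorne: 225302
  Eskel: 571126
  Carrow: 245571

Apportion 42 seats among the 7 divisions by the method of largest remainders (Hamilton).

Total 2109664; standard divisor 2109664/42 ≈ 50230.095.
Standard quotas: Brisco 3.3922, Galen 8.4966, Arden 3.5029, Farrow 5.8637, Dorne 4.4854, Eskel 11.3702, Carrow 4.8889.
Lower quotas: Brisco 3, Galen 8, Arden 3, Farrow 5, Dorne 4, Eskel 11, Carrow 4 (sum 38, leaving 4 seats).
Remainders in descending order: Carrow 0.8889, Farrow 0.8637, Arden 0.5029, Galen 0.4966, Dorne 0.4854, Brisco 0.3922, Eskel 0.3702.
Largest remainders: Carrow, Farrow, Arden, Galen receive the extra seats.

Brisco 3, Galen 9, Arden 4, Farrow 6, Dorne 4, Eskel 11, Carrow 5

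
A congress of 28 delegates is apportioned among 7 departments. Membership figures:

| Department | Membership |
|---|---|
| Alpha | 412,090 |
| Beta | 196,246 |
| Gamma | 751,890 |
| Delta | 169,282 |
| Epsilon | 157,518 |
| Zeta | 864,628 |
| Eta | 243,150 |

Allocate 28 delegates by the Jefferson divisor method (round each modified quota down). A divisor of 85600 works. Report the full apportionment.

Alpha=4, Beta=2, Gamma=8, Delta=1, Epsilon=1, Zeta=10, Eta=2

With modified divisor 85600: modified quotas Alpha 4.814, Beta 2.293, Gamma 8.784, Delta 1.978, Epsilon 1.840, Zeta 10.101, Eta 2.841.
Rounding down: Alpha 4, Beta 2, Gamma 8, Delta 1, Epsilon 1, Zeta 10, Eta 2 (total 28).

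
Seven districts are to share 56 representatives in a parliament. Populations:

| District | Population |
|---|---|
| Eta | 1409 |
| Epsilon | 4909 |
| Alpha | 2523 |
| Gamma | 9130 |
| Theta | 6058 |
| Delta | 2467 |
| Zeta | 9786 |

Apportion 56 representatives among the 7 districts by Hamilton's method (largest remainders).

Eta 2, Epsilon 8, Alpha 4, Gamma 14, Theta 9, Delta 4, Zeta 15

Total 36282; standard divisor 36282/56 ≈ 647.893.
Standard quotas: Eta 2.1747, Epsilon 7.5769, Alpha 3.8942, Gamma 14.0918, Theta 9.3503, Delta 3.8077, Zeta 15.1043.
Lower quotas: Eta 2, Epsilon 7, Alpha 3, Gamma 14, Theta 9, Delta 3, Zeta 15 (sum 53, leaving 3 seats).
Remainders in descending order: Alpha 0.8942, Delta 0.8077, Epsilon 0.5769, Theta 0.3503, Eta 0.1747, Zeta 0.1043, Gamma 0.0918.
The surplus seats go to Alpha, Delta, Epsilon.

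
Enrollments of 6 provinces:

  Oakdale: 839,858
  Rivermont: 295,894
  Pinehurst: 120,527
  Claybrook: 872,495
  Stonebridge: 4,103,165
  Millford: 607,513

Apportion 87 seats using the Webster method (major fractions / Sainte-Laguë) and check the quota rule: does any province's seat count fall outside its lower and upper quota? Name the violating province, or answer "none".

Standard quotas: Oakdale 10.683, Rivermont 3.764, Pinehurst 1.533, Claybrook 11.098, Stonebridge 52.194, Millford 7.728.
Webster allocation: Oakdale 11, Rivermont 4, Pinehurst 2, Claybrook 11, Stonebridge 51, Millford 8.
Stonebridge has quota 52.194 (lower 52, upper 53) but receives 51 — outside the quota interval.

Stonebridge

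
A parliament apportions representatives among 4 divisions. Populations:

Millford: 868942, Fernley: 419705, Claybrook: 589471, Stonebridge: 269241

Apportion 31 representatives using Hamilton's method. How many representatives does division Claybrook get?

8

The standard divisor is 2147359/31 ≈ 69269.645.
Standard quotas: Millford 12.5443, Fernley 6.0590, Claybrook 8.5098, Stonebridge 3.8869.
Lower quotas: Millford 12, Fernley 6, Claybrook 8, Stonebridge 3 (sum 29, leaving 2 seats).
Remainders in descending order: Stonebridge 0.8869, Millford 0.5443, Claybrook 0.5098, Fernley 0.0590.
Largest remainders: Stonebridge, Millford receive the extra seats.
Claybrook receives 8.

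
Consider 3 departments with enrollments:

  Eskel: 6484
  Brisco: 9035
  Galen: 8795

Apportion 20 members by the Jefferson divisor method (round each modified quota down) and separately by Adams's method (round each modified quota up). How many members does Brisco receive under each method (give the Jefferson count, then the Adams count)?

Jefferson: Eskel 5, Brisco 8, Galen 7.
Adams: Eskel 6, Brisco 7, Galen 7.
Brisco gets 8 under Jefferson and 7 under Adams.

8 and 7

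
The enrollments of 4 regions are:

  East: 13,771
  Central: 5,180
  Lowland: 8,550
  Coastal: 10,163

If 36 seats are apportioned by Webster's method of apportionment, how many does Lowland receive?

8

Standard divisor 37664/36 ≈ 1046.222; standard quotas: East 13.163, Central 4.951, Lowland 8.172, Coastal 9.714.
Rounding to the nearest integer gives East 13, Central 5, Lowland 8, Coastal 10 — total 36, matching the house size, so no adjustment is needed.
Lowland receives 8.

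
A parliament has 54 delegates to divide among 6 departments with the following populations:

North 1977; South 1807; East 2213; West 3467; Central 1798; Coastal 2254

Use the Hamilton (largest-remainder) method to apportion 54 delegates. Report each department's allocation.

Standard divisor: 13516 ÷ 54 ≈ 250.296.
Standard quotas: North 7.899, South 7.219, East 8.842, West 13.852, Central 7.183, Coastal 9.005.
Lower quotas: North 7, South 7, East 8, West 13, Central 7, Coastal 9 (sum 51, leaving 3 seats).
Remainders in descending order: North 0.899, West 0.852, East 0.842, South 0.219, Central 0.183, Coastal 0.005.
Largest remainders: North, West, East receive the extra seats.

North=8; South=7; East=9; West=14; Central=7; Coastal=9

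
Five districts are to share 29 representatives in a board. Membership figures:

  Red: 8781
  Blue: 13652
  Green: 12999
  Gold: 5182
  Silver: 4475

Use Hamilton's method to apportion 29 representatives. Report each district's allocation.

Red 6; Blue 9; Green 8; Gold 3; Silver 3

Standard divisor: 45089 ÷ 29 ≈ 1554.793.
Standard quotas: Red 5.6477, Blue 8.7806, Green 8.3606, Gold 3.3329, Silver 2.8782.
Lower quotas: Red 5, Blue 8, Green 8, Gold 3, Silver 2 (sum 26, leaving 3 seats).
Remainders in descending order: Silver 0.8782, Blue 0.7806, Red 0.6477, Green 0.3606, Gold 0.3329.
Largest remainders: Silver, Blue, Red receive the extra seats.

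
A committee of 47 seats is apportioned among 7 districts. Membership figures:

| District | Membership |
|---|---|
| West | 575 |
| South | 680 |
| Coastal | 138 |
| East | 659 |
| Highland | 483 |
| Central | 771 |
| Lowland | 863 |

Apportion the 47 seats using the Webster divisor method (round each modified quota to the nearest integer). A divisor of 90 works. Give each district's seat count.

West: 6, South: 8, Coastal: 2, East: 7, Highland: 5, Central: 9, Lowland: 10

With modified divisor 90: modified quotas West 6.389, South 7.556, Coastal 1.533, East 7.322, Highland 5.367, Central 8.567, Lowland 9.589.
Rounding to the nearest integer: West 6, South 8, Coastal 2, East 7, Highland 5, Central 9, Lowland 10 (total 47).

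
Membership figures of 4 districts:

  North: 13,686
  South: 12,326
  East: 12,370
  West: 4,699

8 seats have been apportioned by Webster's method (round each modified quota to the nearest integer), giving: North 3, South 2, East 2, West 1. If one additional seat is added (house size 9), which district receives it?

East

Priority for the next seat is population ÷ (current seats + 0.5).
Priorities: North 3910.286, South 4930.400, East 4948.000, West 3132.667.
Highest priority: East.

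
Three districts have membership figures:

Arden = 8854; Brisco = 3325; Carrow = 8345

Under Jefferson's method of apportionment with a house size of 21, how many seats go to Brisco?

3

Standard divisor 20524/21 ≈ 977.333; standard quotas: Arden 9.059, Brisco 3.402, Carrow 8.539.
Rounding down gives 9, 3, 8 = 20 seats, so the divisor must be adjusted.
With modified divisor 900: modified quotas Arden 9.838, Brisco 3.694, Carrow 9.272.
Rounding down: Arden 9, Brisco 3, Carrow 9 (total 21).
Brisco receives 3.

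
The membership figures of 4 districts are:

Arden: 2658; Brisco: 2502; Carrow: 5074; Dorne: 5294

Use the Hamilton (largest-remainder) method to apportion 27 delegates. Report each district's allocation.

Standard divisor: 15528 ÷ 27 ≈ 575.111.
Standard quotas: Arden 4.6217, Brisco 4.3505, Carrow 8.8226, Dorne 9.2052.
Lower quotas: Arden 4, Brisco 4, Carrow 8, Dorne 9 (sum 25, leaving 2 seats).
Remainders in descending order: Carrow 0.8226, Arden 0.6217, Brisco 0.3505, Dorne 0.2052.
The surplus seats go to Carrow, Arden.

Arden 5; Brisco 4; Carrow 9; Dorne 9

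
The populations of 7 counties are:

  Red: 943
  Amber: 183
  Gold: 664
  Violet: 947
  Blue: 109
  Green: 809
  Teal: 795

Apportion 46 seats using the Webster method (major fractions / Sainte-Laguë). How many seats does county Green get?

8

Standard divisor 4450/46 ≈ 96.739; standard quotas: Red 9.748, Amber 1.892, Gold 6.864, Violet 9.789, Blue 1.127, Green 8.363, Teal 8.218.
Rounding to the nearest integer gives Red 10, Amber 2, Gold 7, Violet 10, Blue 1, Green 8, Teal 8 — total 46, matching the house size, so no adjustment is needed.
Green receives 8.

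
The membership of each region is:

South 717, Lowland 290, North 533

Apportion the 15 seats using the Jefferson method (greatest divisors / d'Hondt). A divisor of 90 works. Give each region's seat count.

South 7; Lowland 3; North 5

With modified divisor 90: modified quotas South 7.967, Lowland 3.222, North 5.922.
Rounding down: South 7, Lowland 3, North 5 (total 15).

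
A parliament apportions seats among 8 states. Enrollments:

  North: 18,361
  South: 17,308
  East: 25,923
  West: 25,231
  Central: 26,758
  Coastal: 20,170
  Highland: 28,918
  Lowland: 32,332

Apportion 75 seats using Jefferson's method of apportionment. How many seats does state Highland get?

Standard divisor 195001/75 ≈ 2600.013; standard quotas: North 7.062, South 6.657, East 9.970, West 9.704, Central 10.291, Coastal 7.758, Highland 11.122, Lowland 12.435.
Rounding down gives 7, 6, 9, 9, 10, 7, 11, 12 = 71 seats, so the divisor must be adjusted.
With modified divisor 2480: modified quotas North 7.404, South 6.979, East 10.453, West 10.174, Central 10.790, Coastal 8.133, Highland 11.660, Lowland 13.037.
Rounding down: North 7, South 6, East 10, West 10, Central 10, Coastal 8, Highland 11, Lowland 13 (total 75).
Highland receives 11.

11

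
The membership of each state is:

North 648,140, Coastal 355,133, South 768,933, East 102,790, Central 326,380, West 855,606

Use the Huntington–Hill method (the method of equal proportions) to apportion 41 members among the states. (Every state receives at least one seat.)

With divisor 73893: modified quotas North 8.771, Coastal 4.806, South 10.406, East 1.391, Central 4.417, West 11.579.
Geometric-mean thresholds: North √(8·9)=8.485, Coastal √(4·5)=4.472, South √(10·11)=10.488, East √(1·2)=1.414, Central √(4·5)=4.472, West √(11·12)=11.489.
Each quota rounded against its threshold gives North 9, Coastal 5, South 10, East 1, Central 4, West 12 (total 41).

North=9, Coastal=5, South=10, East=1, Central=4, West=12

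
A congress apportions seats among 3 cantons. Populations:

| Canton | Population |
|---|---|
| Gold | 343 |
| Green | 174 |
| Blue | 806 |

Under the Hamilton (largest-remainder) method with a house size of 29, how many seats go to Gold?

The standard divisor is 1323/29 ≈ 45.621.
Standard quotas: Gold 7.519, Green 3.814, Blue 17.667.
Lower quotas: Gold 7, Green 3, Blue 17 (sum 27, leaving 2 seats).
Remainders in descending order: Green 0.814, Blue 0.667, Gold 0.519.
Largest remainders: Green, Blue receive the extra seats.
Gold receives 7.

7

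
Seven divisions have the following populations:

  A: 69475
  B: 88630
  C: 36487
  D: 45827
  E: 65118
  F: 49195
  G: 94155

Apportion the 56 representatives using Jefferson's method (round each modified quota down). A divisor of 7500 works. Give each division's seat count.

With modified divisor 7500: modified quotas A 9.263, B 11.817, C 4.865, D 6.110, E 8.682, F 6.559, G 12.554.
Rounding down: A 9, B 11, C 4, D 6, E 8, F 6, G 12 (total 56).

A=9; B=11; C=4; D=6; E=8; F=6; G=12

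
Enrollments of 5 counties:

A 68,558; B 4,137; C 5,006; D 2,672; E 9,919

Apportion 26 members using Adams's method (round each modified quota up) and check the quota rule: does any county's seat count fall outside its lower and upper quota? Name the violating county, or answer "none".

A

Standard quotas: A 19.742, B 1.191, C 1.442, D 0.769, E 2.856.
Adams allocation: A 18, B 2, C 2, D 1, E 3.
A has quota 19.742 (lower 19, upper 20) but receives 18 — outside the quota interval.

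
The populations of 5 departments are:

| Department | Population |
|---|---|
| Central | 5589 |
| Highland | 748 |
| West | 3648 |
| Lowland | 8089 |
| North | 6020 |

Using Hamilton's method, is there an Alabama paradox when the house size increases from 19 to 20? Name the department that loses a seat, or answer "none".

At 19 seats: Central 4, Highland 1, West 3, Lowland 6, North 5.
At 20 seats: Central 5, Highland 0, West 3, Lowland 7, North 5.
Highland drops from 1 to 0.

Highland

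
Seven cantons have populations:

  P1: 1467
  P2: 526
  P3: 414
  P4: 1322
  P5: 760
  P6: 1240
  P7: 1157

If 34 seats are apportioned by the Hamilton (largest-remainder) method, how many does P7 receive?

Standard divisor: 6886 ÷ 34 ≈ 202.529.
Standard quotas: P1 7.243, P2 2.597, P3 2.044, P4 6.527, P5 3.753, P6 6.123, P7 5.713.
Lower quotas: P1 7, P2 2, P3 2, P4 6, P5 3, P6 6, P7 5 (sum 31, leaving 3 seats).
Remainders in descending order: P5 0.753, P7 0.713, P2 0.597, P4 0.527, P1 0.243, P6 0.123, P3 0.044.
Largest remainders: P5, P7, P2 receive the extra seats.
P7 receives 6.

6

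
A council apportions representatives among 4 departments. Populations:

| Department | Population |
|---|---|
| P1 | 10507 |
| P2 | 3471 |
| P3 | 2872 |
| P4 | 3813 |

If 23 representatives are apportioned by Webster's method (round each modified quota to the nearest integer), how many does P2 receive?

4

Standard divisor 20663/23 ≈ 898.391; standard quotas: P1 11.695, P2 3.864, P3 3.197, P4 4.244.
Rounding to the nearest integer gives P1 12, P2 4, P3 3, P4 4 — total 23, matching the house size, so no adjustment is needed.
P2 receives 4.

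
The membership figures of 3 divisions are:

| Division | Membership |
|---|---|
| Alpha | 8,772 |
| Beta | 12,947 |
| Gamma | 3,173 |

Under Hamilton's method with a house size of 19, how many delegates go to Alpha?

7

The standard divisor is 24892/19 ≈ 1310.105.
Standard quotas: Alpha 6.6956, Beta 9.8824, Gamma 2.4219.
Lower quotas: Alpha 6, Beta 9, Gamma 2 (sum 17, leaving 2 seats).
Remainders in descending order: Beta 0.8824, Alpha 0.6956, Gamma 0.4219.
The surplus seats go to Beta, Alpha.
Alpha receives 7.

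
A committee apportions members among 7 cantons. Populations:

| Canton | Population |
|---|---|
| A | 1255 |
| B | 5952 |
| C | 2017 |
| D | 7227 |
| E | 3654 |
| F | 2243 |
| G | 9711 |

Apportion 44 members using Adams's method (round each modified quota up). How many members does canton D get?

Standard divisor 32059/44 ≈ 728.614; standard quotas: A 1.722, B 8.169, C 2.768, D 9.919, E 5.015, F 3.078, G 13.328.
Rounding up gives 2, 9, 3, 10, 6, 4, 14 = 48 seats, so the divisor must be adjusted.
With modified divisor 800: modified quotas A 1.569, B 7.440, C 2.521, D 9.034, E 4.567, F 2.804, G 12.139.
Rounding up: A 2, B 8, C 3, D 10, E 5, F 3, G 13 (total 44).
D receives 10.

10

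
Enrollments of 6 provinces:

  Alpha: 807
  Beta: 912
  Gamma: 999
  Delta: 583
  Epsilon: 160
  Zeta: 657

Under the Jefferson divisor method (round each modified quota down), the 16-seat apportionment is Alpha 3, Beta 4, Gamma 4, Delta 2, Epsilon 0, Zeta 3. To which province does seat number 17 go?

Priority for the next seat is population ÷ (current seats + 1).
Priorities: Alpha 201.750, Beta 182.400, Gamma 199.800, Delta 194.333, Epsilon 160.000, Zeta 164.250.
Highest priority: Alpha.

Alpha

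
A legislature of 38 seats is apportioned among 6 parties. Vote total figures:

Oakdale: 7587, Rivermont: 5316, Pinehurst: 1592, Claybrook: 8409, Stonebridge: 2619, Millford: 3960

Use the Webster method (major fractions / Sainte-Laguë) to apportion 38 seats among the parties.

Standard divisor 29483/38 ≈ 775.868; standard quotas: Oakdale 9.779, Rivermont 6.852, Pinehurst 2.052, Claybrook 10.838, Stonebridge 3.376, Millford 5.104.
Rounding to the nearest integer gives Oakdale 10, Rivermont 7, Pinehurst 2, Claybrook 11, Stonebridge 3, Millford 5 — total 38, matching the house size, so no adjustment is needed.

Oakdale=10; Rivermont=7; Pinehurst=2; Claybrook=11; Stonebridge=3; Millford=5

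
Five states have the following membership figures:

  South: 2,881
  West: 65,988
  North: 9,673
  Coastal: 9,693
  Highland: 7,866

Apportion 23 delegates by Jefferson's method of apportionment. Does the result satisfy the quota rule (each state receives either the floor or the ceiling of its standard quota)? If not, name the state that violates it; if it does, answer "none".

Standard quotas: South 0.690, West 15.793, North 2.315, Coastal 2.320, Highland 1.883.
Jefferson allocation: South 0, West 17, North 2, Coastal 2, Highland 2.
West has quota 15.793 (lower 15, upper 16) but receives 17 — outside the quota interval.

West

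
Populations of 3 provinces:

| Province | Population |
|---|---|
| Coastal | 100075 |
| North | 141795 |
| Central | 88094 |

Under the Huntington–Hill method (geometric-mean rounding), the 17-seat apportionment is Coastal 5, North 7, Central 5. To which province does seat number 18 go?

North

Priority for the next seat is population ÷ (√(s·(s+1))).
Priorities: Coastal 18271.112, North 18948.154, Central 16083.690.
Highest priority: North.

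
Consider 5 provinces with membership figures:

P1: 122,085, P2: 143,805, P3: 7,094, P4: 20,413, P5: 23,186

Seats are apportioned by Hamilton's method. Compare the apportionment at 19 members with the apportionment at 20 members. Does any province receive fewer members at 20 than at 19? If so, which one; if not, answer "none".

P3

At 19 seats: P1 7, P2 9, P3 1, P4 1, P5 1.
At 20 seats: P1 8, P2 9, P3 0, P4 1, P5 2.
P3 drops from 1 to 0.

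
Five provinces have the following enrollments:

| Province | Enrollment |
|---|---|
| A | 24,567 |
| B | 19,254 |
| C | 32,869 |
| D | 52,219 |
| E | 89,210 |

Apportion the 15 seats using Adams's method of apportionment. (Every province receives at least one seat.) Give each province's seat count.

Standard divisor 218119/15 ≈ 14541.267; standard quotas: A 1.689, B 1.324, C 2.260, D 3.591, E 6.135.
Rounding up gives 2, 2, 3, 4, 7 = 18 seats, so the divisor must be adjusted.
With modified divisor 17600: modified quotas A 1.396, B 1.094, C 1.868, D 2.967, E 5.069.
Rounding up: A 2, B 2, C 2, D 3, E 6 (total 15).

A: 2, B: 2, C: 2, D: 3, E: 6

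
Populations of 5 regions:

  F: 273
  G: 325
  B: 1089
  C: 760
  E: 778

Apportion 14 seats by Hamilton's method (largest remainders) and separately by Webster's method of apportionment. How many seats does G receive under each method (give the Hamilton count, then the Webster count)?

Hamilton: F 1, G 2, B 5, C 3, E 3.
Webster: F 1, G 1, B 5, C 3, E 4.
G gets 2 under Hamilton and 1 under Webster.

2 and 1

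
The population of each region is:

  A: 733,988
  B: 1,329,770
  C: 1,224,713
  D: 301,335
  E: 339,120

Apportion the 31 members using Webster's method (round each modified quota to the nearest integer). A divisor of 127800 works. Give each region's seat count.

A 6, B 10, C 10, D 2, E 3

With modified divisor 127800: modified quotas A 5.743, B 10.405, C 9.583, D 2.358, E 2.654.
Rounding to the nearest integer: A 6, B 10, C 10, D 2, E 3 (total 31).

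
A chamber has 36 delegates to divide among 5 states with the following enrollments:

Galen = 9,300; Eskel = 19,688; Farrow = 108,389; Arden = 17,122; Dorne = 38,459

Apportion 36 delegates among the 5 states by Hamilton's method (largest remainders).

Galen 2; Eskel 4; Farrow 20; Arden 3; Dorne 7

The standard divisor is 192958/36 ≈ 5359.944.
Standard quotas: Galen 1.7351, Eskel 3.6732, Farrow 20.2220, Arden 3.1944, Dorne 7.1753.
Lower quotas: Galen 1, Eskel 3, Farrow 20, Arden 3, Dorne 7 (sum 34, leaving 2 seats).
Remainders in descending order: Galen 0.7351, Eskel 0.6732, Farrow 0.2220, Arden 0.1944, Dorne 0.1753.
The surplus seats go to Galen, Eskel.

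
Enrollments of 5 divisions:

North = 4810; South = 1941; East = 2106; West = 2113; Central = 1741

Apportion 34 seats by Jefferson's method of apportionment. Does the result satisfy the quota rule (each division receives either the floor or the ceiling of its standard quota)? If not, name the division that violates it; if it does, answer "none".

none

Standard quotas: North 12.866, South 5.192, East 5.633, West 5.652, Central 4.657.
Jefferson allocation: North 13, South 5, East 6, West 6, Central 4.
Every allocation lies between the lower and upper quota.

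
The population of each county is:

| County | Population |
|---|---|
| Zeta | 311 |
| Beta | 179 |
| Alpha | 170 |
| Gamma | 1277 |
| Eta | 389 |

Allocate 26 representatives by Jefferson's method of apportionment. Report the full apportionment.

Standard divisor 2326/26 ≈ 89.462; standard quotas: Zeta 3.476, Beta 2.001, Alpha 1.900, Gamma 14.274, Eta 4.348.
Rounding down gives 3, 2, 1, 14, 4 = 24 seats, so the divisor must be adjusted.
With modified divisor 80: modified quotas Zeta 3.888, Beta 2.237, Alpha 2.125, Gamma 15.963, Eta 4.862.
Rounding down: Zeta 3, Beta 2, Alpha 2, Gamma 15, Eta 4 (total 26).

Zeta 3, Beta 2, Alpha 2, Gamma 15, Eta 4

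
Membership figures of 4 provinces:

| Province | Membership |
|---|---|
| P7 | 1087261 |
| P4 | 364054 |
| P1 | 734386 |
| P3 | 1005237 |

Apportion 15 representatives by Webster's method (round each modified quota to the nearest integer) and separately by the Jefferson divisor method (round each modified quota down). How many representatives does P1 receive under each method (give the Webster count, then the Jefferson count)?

3 and 4

Webster: P7 5, P4 2, P1 3, P3 5.
Jefferson: P7 5, P4 1, P1 4, P3 5.
P1 gets 3 under Webster and 4 under Jefferson.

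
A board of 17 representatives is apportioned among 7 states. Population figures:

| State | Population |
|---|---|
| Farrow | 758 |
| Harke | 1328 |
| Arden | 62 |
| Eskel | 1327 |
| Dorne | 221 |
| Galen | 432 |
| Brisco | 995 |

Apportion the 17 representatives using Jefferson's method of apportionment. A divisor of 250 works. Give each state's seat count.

Farrow 3, Harke 5, Arden 0, Eskel 5, Dorne 0, Galen 1, Brisco 3

With modified divisor 250: modified quotas Farrow 3.032, Harke 5.312, Arden 0.248, Eskel 5.308, Dorne 0.884, Galen 1.728, Brisco 3.980.
Rounding down: Farrow 3, Harke 5, Arden 0, Eskel 5, Dorne 0, Galen 1, Brisco 3 (total 17).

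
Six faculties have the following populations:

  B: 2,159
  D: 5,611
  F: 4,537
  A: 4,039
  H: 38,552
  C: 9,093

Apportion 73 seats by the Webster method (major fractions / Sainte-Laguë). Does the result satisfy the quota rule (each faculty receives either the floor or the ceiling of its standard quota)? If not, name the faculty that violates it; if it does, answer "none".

H

Standard quotas: B 2.463, D 6.401, F 5.176, A 4.608, H 43.980, C 10.373.
Webster allocation: B 2, D 6, F 5, A 5, H 45, C 10.
H has quota 43.980 (lower 43, upper 44) but receives 45 — outside the quota interval.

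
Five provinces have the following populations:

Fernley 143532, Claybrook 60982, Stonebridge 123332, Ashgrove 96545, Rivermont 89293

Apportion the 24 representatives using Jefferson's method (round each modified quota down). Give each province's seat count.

Fernley 7, Claybrook 3, Stonebridge 6, Ashgrove 4, Rivermont 4

Standard divisor 513684/24 ≈ 21403.5; standard quotas: Fernley 6.706, Claybrook 2.849, Stonebridge 5.762, Ashgrove 4.511, Rivermont 4.172.
Rounding down gives 6, 2, 5, 4, 4 = 21 seats, so the divisor must be adjusted.
With modified divisor 19800: modified quotas Fernley 7.249, Claybrook 3.080, Stonebridge 6.229, Ashgrove 4.876, Rivermont 4.510.
Rounding down: Fernley 7, Claybrook 3, Stonebridge 6, Ashgrove 4, Rivermont 4 (total 24).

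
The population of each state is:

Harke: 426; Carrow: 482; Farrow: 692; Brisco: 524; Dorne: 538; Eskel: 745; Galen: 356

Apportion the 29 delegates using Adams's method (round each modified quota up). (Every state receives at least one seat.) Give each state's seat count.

Standard divisor 3763/29 ≈ 129.759; standard quotas: Harke 3.283, Carrow 3.715, Farrow 5.333, Brisco 4.038, Dorne 4.146, Eskel 5.741, Galen 2.744.
Rounding up gives 4, 4, 6, 5, 5, 6, 3 = 33 seats, so the divisor must be adjusted.
With modified divisor 146: modified quotas Harke 2.918, Carrow 3.301, Farrow 4.740, Brisco 3.589, Dorne 3.685, Eskel 5.103, Galen 2.438.
Rounding up: Harke 3, Carrow 4, Farrow 5, Brisco 4, Dorne 4, Eskel 6, Galen 3 (total 29).

Harke 3, Carrow 4, Farrow 5, Brisco 4, Dorne 4, Eskel 6, Galen 3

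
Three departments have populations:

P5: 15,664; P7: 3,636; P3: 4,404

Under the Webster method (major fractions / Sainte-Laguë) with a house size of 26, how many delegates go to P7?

4

Standard divisor 23704/26 ≈ 911.692; standard quotas: P5 17.181, P7 3.988, P3 4.831.
Rounding to the nearest integer gives P5 17, P7 4, P3 5 — total 26, matching the house size, so no adjustment is needed.
P7 receives 4.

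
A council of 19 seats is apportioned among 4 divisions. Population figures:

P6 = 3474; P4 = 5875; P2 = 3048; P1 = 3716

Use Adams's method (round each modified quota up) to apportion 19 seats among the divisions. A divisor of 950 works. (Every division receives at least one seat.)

P6 4, P4 7, P2 4, P1 4

With modified divisor 950: modified quotas P6 3.657, P4 6.184, P2 3.208, P1 3.912.
Rounding up: P6 4, P4 7, P2 4, P1 4 (total 19).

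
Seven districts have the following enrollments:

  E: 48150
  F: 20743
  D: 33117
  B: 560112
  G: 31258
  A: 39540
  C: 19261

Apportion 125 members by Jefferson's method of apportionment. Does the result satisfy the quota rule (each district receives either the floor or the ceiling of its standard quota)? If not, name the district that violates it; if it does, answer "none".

B

Standard quotas: E 8.002, F 3.447, D 5.503, B 93.081, G 5.195, A 6.571, C 3.201.
Jefferson allocation: E 8, F 3, D 5, B 95, G 5, A 6, C 3.
B has quota 93.081 (lower 93, upper 94) but receives 95 — outside the quota interval.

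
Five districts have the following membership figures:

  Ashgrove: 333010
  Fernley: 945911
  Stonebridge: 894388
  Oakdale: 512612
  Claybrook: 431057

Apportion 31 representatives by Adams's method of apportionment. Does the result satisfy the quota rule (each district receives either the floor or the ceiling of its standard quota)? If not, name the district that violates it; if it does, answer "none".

none

Standard quotas: Ashgrove 3.312, Fernley 9.408, Stonebridge 8.895, Oakdale 5.098, Claybrook 4.287.
Adams allocation: Ashgrove 4, Fernley 9, Stonebridge 9, Oakdale 5, Claybrook 4.
Every allocation lies between the lower and upper quota.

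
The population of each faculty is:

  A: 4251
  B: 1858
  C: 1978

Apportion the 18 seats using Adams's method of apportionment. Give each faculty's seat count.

A: 9; B: 4; C: 5

Standard divisor 8087/18 ≈ 449.278; standard quotas: A 9.462, B 4.136, C 4.403.
Rounding up gives 10, 5, 5 = 20 seats, so the divisor must be adjusted.
With modified divisor 480: modified quotas A 8.856, B 3.871, C 4.121.
Rounding up: A 9, B 4, C 5 (total 18).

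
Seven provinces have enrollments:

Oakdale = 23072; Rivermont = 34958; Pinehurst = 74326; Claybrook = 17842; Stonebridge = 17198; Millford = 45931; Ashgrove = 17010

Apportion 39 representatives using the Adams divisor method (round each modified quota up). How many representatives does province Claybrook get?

Standard divisor 230337/39 ≈ 5906.077; standard quotas: Oakdale 3.906, Rivermont 5.919, Pinehurst 12.585, Claybrook 3.021, Stonebridge 2.912, Millford 7.777, Ashgrove 2.880.
Rounding up gives 4, 6, 13, 4, 3, 8, 3 = 41 seats, so the divisor must be adjusted.
With modified divisor 6400: modified quotas Oakdale 3.605, Rivermont 5.462, Pinehurst 11.613, Claybrook 2.788, Stonebridge 2.687, Millford 7.177, Ashgrove 2.658.
Rounding up: Oakdale 4, Rivermont 6, Pinehurst 12, Claybrook 3, Stonebridge 3, Millford 8, Ashgrove 3 (total 39).
Claybrook receives 3.

3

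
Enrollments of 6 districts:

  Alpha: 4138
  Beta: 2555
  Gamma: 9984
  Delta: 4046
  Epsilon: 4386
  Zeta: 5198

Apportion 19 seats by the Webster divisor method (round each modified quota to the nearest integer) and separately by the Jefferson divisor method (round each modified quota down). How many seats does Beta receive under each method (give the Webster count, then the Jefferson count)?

2 and 1

Webster: Alpha 3, Beta 2, Gamma 6, Delta 2, Epsilon 3, Zeta 3.
Jefferson: Alpha 3, Beta 1, Gamma 7, Delta 2, Epsilon 3, Zeta 3.
Beta gets 2 under Webster and 1 under Jefferson.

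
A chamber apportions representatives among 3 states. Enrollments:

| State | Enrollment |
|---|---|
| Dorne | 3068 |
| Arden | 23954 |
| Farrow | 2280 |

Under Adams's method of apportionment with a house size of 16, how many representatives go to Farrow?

2

Standard divisor 29302/16 ≈ 1831.375; standard quotas: Dorne 1.675, Arden 13.080, Farrow 1.245.
Rounding up gives 2, 14, 2 = 18 seats, so the divisor must be adjusted.
With modified divisor 2100: modified quotas Dorne 1.461, Arden 11.407, Farrow 1.086.
Rounding up: Dorne 2, Arden 12, Farrow 2 (total 16).
Farrow receives 2.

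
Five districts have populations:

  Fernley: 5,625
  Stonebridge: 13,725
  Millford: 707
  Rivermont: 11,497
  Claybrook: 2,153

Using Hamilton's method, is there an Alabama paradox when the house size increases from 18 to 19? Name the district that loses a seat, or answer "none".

At 18 seats: Fernley 3, Stonebridge 7, Millford 1, Rivermont 6, Claybrook 1.
At 19 seats: Fernley 3, Stonebridge 8, Millford 0, Rivermont 7, Claybrook 1.
Millford drops from 1 to 0.

Millford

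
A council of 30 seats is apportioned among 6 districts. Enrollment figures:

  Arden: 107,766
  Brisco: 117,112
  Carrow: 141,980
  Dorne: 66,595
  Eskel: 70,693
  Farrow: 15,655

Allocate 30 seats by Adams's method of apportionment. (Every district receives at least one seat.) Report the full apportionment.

Arden=6; Brisco=7; Carrow=8; Dorne=4; Eskel=4; Farrow=1

Standard divisor 519801/30 ≈ 17326.7; standard quotas: Arden 6.220, Brisco 6.759, Carrow 8.194, Dorne 3.843, Eskel 4.080, Farrow 0.904.
Rounding up gives 7, 7, 9, 4, 5, 1 = 33 seats, so the divisor must be adjusted.
With modified divisor 18700: modified quotas Arden 5.763, Brisco 6.263, Carrow 7.593, Dorne 3.561, Eskel 3.780, Farrow 0.837.
Rounding up: Arden 6, Brisco 7, Carrow 8, Dorne 4, Eskel 4, Farrow 1 (total 30).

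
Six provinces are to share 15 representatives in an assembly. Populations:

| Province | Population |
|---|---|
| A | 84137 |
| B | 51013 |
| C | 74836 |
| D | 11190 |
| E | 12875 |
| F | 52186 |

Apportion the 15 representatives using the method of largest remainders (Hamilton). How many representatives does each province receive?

A 4; B 3; C 4; D 0; E 1; F 3

The standard divisor is 286237/15 ≈ 19082.467.
Standard quotas: A 4.4091, B 2.6733, C 3.9217, D 0.5864, E 0.6747, F 2.7348.
Lower quotas: A 4, B 2, C 3, D 0, E 0, F 2 (sum 11, leaving 4 seats).
Remainders in descending order: C 0.9217, F 0.7348, E 0.6747, B 0.6733, D 0.5864, A 0.4091.
Largest remainders: C, F, E, B receive the extra seats.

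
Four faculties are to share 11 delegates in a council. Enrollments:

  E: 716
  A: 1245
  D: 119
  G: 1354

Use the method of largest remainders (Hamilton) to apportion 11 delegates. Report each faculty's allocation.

Total 3434; standard divisor 3434/11 ≈ 312.182.
Standard quotas: E 2.294, A 3.988, D 0.381, G 4.337.
Lower quotas: E 2, A 3, D 0, G 4 (sum 9, leaving 2 seats).
Remainders in descending order: A 0.988, D 0.381, G 0.337, E 0.294.
The surplus seats go to A, D.

E=2; A=4; D=1; G=4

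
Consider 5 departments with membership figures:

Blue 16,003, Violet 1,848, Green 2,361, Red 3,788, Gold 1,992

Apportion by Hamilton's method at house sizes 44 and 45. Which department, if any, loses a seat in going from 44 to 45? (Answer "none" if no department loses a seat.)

At 44 seats: Blue 27, Violet 3, Green 4, Red 7, Gold 3.
At 45 seats: Blue 28, Violet 3, Green 4, Red 7, Gold 3.
No department's allocation decreased.

none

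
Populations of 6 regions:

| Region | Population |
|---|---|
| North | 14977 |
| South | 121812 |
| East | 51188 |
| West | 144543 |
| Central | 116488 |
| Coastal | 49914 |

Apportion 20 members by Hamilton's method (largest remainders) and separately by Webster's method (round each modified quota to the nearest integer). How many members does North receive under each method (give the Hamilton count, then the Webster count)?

0 and 1

Hamilton: North 0, South 5, East 2, West 6, Central 5, Coastal 2.
Webster: North 1, South 5, East 2, West 6, Central 4, Coastal 2.
North gets 0 under Hamilton and 1 under Webster.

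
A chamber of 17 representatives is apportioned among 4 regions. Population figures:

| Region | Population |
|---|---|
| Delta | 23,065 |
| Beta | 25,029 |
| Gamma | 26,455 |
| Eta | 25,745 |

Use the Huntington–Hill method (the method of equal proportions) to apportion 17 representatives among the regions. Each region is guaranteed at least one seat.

With divisor 5836: modified quotas Delta 3.952, Beta 4.289, Gamma 4.533, Eta 4.411.
Geometric-mean thresholds: Delta √(3·4)=3.464, Beta √(4·5)=4.472, Gamma √(4·5)=4.472, Eta √(4·5)=4.472.
Each quota rounded against its threshold gives Delta 4, Beta 4, Gamma 5, Eta 4 (total 17).

Delta: 4, Beta: 4, Gamma: 5, Eta: 4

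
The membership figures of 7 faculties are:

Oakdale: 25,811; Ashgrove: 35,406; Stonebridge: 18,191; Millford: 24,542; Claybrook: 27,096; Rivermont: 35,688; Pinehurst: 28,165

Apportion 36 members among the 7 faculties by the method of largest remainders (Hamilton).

Oakdale=5; Ashgrove=7; Stonebridge=3; Millford=4; Claybrook=5; Rivermont=7; Pinehurst=5

Total 194899; standard divisor 194899/36 ≈ 5413.861.
Standard quotas: Oakdale 4.7676, Ashgrove 6.5399, Stonebridge 3.3601, Millford 4.5332, Claybrook 5.0049, Rivermont 6.5920, Pinehurst 5.2024.
Lower quotas: Oakdale 4, Ashgrove 6, Stonebridge 3, Millford 4, Claybrook 5, Rivermont 6, Pinehurst 5 (sum 33, leaving 3 seats).
Remainders in descending order: Oakdale 0.7676, Rivermont 0.5920, Ashgrove 0.5399, Millford 0.5332, Stonebridge 0.3601, Pinehurst 0.2024, Claybrook 0.0049.
The surplus seats go to Oakdale, Rivermont, Ashgrove.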